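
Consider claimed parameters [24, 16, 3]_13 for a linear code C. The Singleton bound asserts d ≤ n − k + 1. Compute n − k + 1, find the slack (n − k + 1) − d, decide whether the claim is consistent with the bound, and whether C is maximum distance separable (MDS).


Singleton RHS = n − k + 1 = 9, slack = 6, bound satisfied, not MDS.

Singleton bound: d ≤ n − k + 1.
Here n = 24, k = 16, so n − k + 1 = 9.
Given d = 3, check d ≤ 9: YES.
Slack = (n − k + 1) − d = 6.
The code is NOT MDS (slack = 6 > 0).
Description: the claimed parameters are [24, 16, 3]_13; such a code would be non-MDS.


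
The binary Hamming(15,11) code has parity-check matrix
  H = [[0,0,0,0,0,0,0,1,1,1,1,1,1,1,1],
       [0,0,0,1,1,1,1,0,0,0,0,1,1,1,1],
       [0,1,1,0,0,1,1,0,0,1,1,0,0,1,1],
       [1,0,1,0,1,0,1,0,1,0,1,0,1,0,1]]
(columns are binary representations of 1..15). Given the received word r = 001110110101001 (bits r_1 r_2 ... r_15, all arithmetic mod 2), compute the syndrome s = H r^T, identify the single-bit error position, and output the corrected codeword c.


s = (0, 1, 0, 0)^T, error position = 4, corrected codeword c = 001010110101001

Compute s = H r^T mod 2 one row at a time:
  s_1 = 1 + 0 + 1 + 0 + 1 + 0 + 0 + 1 = 4 ≡ 0 (mod 2).
  s_2 = 1 + 1 + 0 + 1 + 1 + 0 + 0 + 1 = 5 ≡ 1 (mod 2).
  s_3 = 0 + 1 + 0 + 1 + 1 + 0 + 0 + 1 = 4 ≡ 0 (mod 2).
  s_4 = 0 + 1 + 1 + 1 + 0 + 0 + 0 + 1 = 4 ≡ 0 (mod 2).
s = (0, 1, 0, 0)^T — this equals column 4 of H (binary 0100), so error is at position 4.
Correct: flip bit 4 of r = 001110110101001 to get c = 001010110101001.


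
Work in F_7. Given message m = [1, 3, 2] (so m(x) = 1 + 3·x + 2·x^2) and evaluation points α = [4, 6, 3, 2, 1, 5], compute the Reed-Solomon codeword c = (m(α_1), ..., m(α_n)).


c = [3, 0, 0, 1, 6, 3]

Message polynomial: m(x) = 1 + 3·x + 2·x^2 (mod 7).
For each evaluation point α_i, compute m(α_i) mod 7:
  α_1 = 4: Horner steps 2 → 4 → 3, so m(4) = 3.
  α_2 = 6: Horner steps 2 → 1 → 0, so m(6) = 0.
  α_3 = 3: Horner steps 2 → 2 → 0, so m(3) = 0.
  α_4 = 2: Horner steps 2 → 0 → 1, so m(2) = 1.
  α_5 = 1: Horner steps 2 → 5 → 6, so m(1) = 6.
  α_6 = 5: Horner steps 2 → 6 → 3, so m(5) = 3.
Codeword c = [3, 0, 0, 1, 6, 3] ∈ F_7^6.


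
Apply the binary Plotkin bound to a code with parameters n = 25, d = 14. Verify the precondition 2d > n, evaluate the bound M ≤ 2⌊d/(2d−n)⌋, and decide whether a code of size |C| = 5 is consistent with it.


Plotkin bound M ≤ 8; given |C| = 5 ≤ bound (satisfied).

Check applicability: 2d = 28, n = 25.
2d − n = 3 > 0, so Plotkin applies.
Compute d/(2d−n) = 14/3 ≈ 4.6667.
⌊d/(2d−n)⌋ = 4.
Plotkin bound: M ≤ 2·4 = 8.
Given |C| = 5, check: satisfied.
This |C| is below the Plotkin bound.


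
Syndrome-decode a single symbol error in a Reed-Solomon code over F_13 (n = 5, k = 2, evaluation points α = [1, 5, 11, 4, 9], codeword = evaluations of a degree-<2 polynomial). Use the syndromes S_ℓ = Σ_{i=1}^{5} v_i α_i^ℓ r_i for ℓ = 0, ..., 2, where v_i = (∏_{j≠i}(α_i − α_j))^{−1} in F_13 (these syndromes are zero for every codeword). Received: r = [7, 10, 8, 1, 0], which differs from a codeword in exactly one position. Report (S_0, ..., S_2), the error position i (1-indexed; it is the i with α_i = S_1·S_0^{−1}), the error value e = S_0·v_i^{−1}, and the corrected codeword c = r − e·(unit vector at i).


S = (5, 7, 2), error at position 4, error magnitude e = 8, c = [7, 10, 8, 6, 0].

Step 1: column multipliers v_i = (∏_{j≠i}(α_i − α_j))^{−1} mod 13.
  i = 1 (α = 1): (1−5)(1−11)(1−4)(1−9) = (−4)·(−10)·(−3)·(−8) = 960 ≡ 11, so v_1 = 11^{−1} = 6 (mod 13).
  i = 2 (α = 5): (5−1)(5−11)(5−4)(5−9) = 4·(−6)·1·(−4) = 96 ≡ 5, so v_2 = 5^{−1} = 8 (mod 13).
  i = 3 (α = 11): (11−1)(11−5)(11−4)(11−9) = 10·6·7·2 = 840 ≡ 8, so v_3 = 8^{−1} = 5 (mod 13).
  i = 4 (α = 4): (4−1)(4−5)(4−11)(4−9) = 3·(−1)·(−7)·(−5) = −105 ≡ 12, so v_4 = 12^{−1} = 12 (mod 13).
  i = 5 (α = 9): (9−1)(9−5)(9−11)(9−4) = 8·4·(−2)·5 = −320 ≡ 5, so v_5 = 5^{−1} = 8 (mod 13).
  v = [6, 8, 5, 12, 8].
Step 2: syndromes of r = [7, 10, 8, 1, 0] (all sums mod 13).
  S_0 = Σ v_i r_i = 6·7 + 8·10 + 5·8 + 12·1 + 8·0 = 174 ≡ 5.
  S_1 = Σ v_i α_i r_i = 6·1·7 + 8·5·10 + 5·11·8 + 12·4·1 + 8·9·0 = 930 ≡ 7.
  α_i^2 mod 13 = [1, 12, 4, 3, 3].
  S_2 = Σ v_i α_i^2 r_i = 6·1·7 + 8·12·10 + 5·4·8 + 12·3·1 + 8·3·0 = 1198 ≡ 2.
  S = (5, 7, 2) ≠ 0, so r is not a codeword (an error is present).
Step 3: locate the error. For a single error e at position i, S_ℓ = v_i·e·α_i^ℓ, so α_err = S_1/S_0.
  S_0^{−1} = 5^{−1} = 8 (mod 13), so α_err = 7·8 = 56 ≡ 4 = α_4. Error position i = 4.
  Consistency check: S_2/S_1 = 2·2 = 4 ≡ 4 = α_err ✓ (single-error assumption holds).
Step 4: error magnitude e = S_0/v_4 = S_0·∏_{j≠4}(α_4 − α_j) = 5·12 = 60 ≡ 8 (mod 13).
Step 5: correct position 4: c_4 = r_4 − e = 1 − 8 ≡ 6 (mod 13). Hence c = [7, 10, 8, 6, 0].
  Check: interpolating c through the α_i gives m(x) = 3 + 4·x (degree < 2) with m(α_i) = c_i for every i, so c is indeed a codeword.


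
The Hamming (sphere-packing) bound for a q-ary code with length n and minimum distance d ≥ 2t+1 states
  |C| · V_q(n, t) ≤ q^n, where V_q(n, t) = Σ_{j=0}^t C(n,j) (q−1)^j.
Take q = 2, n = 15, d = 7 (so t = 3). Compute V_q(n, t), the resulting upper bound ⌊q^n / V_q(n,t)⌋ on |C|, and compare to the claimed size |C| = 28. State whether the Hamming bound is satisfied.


V_q(n, t) = 576, q^n = 32768, Hamming bound = 56, |C| = 28 ≤ bound (satisfied).

Step 1: Compute V_q(n, t) = Σ_{j=0}^3 C(n, j) (q−1)^j.
  j = 0: C(15,0)·(1)^0 = 1·1 = 1.
  j = 1: C(15,1)·(1)^1 = 15·1 = 15.
  j = 2: C(15,2)·(1)^2 = 105·1 = 105.
  j = 3: C(15,3)·(1)^3 = 455·1 = 455.
  V_q(n, t) = 1 + 15 + 105 + 455 = 576.
Step 2: q^n = 2^15 = 32768.
Step 3: Hamming bound ⌊q^n / V_q(n,t)⌋ = ⌊32768/576⌋ = 56.
Step 4: Compare |C| = 28 to 56: satisfied.
The claimed |C| lies below the Hamming bound.


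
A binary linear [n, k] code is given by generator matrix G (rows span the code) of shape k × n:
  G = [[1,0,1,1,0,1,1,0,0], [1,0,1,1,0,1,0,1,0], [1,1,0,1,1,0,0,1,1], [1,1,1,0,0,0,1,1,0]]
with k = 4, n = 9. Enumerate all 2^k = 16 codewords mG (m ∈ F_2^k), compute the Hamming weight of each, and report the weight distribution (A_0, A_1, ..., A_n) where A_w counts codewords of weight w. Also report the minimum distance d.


Weight distribution: A_0 = 1, A_2 = 1, A_3 = 1, A_4 = 3, A_5 = 6, A_6 = 3, A_7 = 1. Minimum distance d = 2.

Enumerate all 2^4 = 16 messages m ∈ F_2^4.
For each, compute codeword c = mG in F_2^9, then tally its weight.
  m = 0000 → c = 000000000, weight = 0.
  m = 1000 → c = 101101100, weight = 5.
  m = 0100 → c = 101101010, weight = 5.
  m = 1100 → c = 000000110, weight = 2.
  m = 0010 → c = 110110011, weight = 6.
  m = 1010 → c = 011011111, weight = 7.
  m = 0110 → c = 011011001, weight = 5.
  m = 1110 → c = 110110101, weight = 6.
  m = 0001 → c = 111000110, weight = 5.
  m = 1001 → c = 010101010, weight = 4.
  m = 0101 → c = 010101100, weight = 4.
  m = 1101 → c = 111000000, weight = 3.
  m = 0011 → c = 001110101, weight = 5.
  m = 1011 → c = 100011001, weight = 4.
  m = 0111 → c = 100011111, weight = 6.
  m = 1111 → c = 001110011, weight = 5.
Tally weights:
  weight 0: 1 codewords.
  weight 2: 1 codewords.
  weight 3: 1 codewords.
  weight 4: 3 codewords.
  weight 5: 6 codewords.
  weight 6: 3 codewords.
  weight 7: 1 codewords.
Minimum distance d = smallest w > 0 with A_w > 0 = 2.
Sanity: Σ A_w = 16 = 2^4 = 16 ✓.


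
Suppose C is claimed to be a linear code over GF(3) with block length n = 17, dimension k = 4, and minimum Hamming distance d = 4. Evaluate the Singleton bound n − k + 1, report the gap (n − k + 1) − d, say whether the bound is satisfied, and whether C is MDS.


Singleton RHS = n − k + 1 = 14, slack = 10, bound satisfied, not MDS.

Singleton bound: d ≤ n − k + 1.
Here n = 17, k = 4, so n − k + 1 = 14.
Given d = 4, check d ≤ 14: YES.
Slack = (n − k + 1) − d = 10.
The code is NOT MDS (slack = 10 > 0).
Description: the claimed parameters are [17, 4, 4]_3; such a code would be non-MDS.


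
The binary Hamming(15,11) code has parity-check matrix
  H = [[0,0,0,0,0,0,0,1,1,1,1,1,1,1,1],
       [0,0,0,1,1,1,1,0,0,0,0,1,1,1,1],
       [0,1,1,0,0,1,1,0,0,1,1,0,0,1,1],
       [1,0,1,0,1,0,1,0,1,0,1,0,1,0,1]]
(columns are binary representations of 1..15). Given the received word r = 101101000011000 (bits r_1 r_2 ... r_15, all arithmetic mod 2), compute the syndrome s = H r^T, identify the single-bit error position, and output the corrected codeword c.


s = (0, 1, 1, 1)^T, error position = 7, corrected codeword c = 101101100011000

Compute s = H r^T mod 2 one row at a time:
  s_1 = 0 + 0 + 0 + 1 + 1 + 0 + 0 + 0 = 2 ≡ 0 (mod 2).
  s_2 = 1 + 0 + 1 + 0 + 1 + 0 + 0 + 0 = 3 ≡ 1 (mod 2).
  s_3 = 0 + 1 + 1 + 0 + 0 + 1 + 0 + 0 = 3 ≡ 1 (mod 2).
  s_4 = 1 + 1 + 0 + 0 + 0 + 1 + 0 + 0 = 3 ≡ 1 (mod 2).
s = (0, 1, 1, 1)^T — this equals column 7 of H (binary 0111), so error is at position 7.
Correct: flip bit 7 of r = 101101000011000 to get c = 101101100011000.


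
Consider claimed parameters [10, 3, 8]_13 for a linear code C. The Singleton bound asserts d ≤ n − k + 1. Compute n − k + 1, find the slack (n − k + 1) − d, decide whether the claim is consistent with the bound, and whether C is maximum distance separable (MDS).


Singleton RHS = n − k + 1 = 8, slack = 0, bound satisfied, MDS.

Singleton bound: d ≤ n − k + 1.
Here n = 10, k = 3, so n − k + 1 = 8.
Given d = 8, check d ≤ 8: YES.
Slack = (n − k + 1) − d = 0.
The code is MDS (slack = 0).
Description: the claimed parameters are [10, 3, 8]_13; such a code would be MDS (meets Singleton bound).


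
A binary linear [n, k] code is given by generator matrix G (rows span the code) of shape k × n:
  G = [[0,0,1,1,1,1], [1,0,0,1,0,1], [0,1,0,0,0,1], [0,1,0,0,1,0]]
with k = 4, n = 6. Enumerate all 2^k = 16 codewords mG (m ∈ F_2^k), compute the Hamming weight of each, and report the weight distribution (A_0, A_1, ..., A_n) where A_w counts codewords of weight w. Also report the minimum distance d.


Weight distribution: A_0 = 1, A_2 = 4, A_3 = 6, A_4 = 3, A_5 = 2. Minimum distance d = 2.

Enumerate all 2^4 = 16 messages m ∈ F_2^4.
For each, compute codeword c = mG in F_2^6, then tally its weight.
  m = 0000 → c = 000000, weight = 0.
  m = 1000 → c = 001111, weight = 4.
  m = 0100 → c = 100101, weight = 3.
  m = 1100 → c = 101010, weight = 3.
  m = 0010 → c = 010001, weight = 2.
  m = 1010 → c = 011110, weight = 4.
  m = 0110 → c = 110100, weight = 3.
  m = 1110 → c = 111011, weight = 5.
  m = 0001 → c = 010010, weight = 2.
  m = 1001 → c = 011101, weight = 4.
  m = 0101 → c = 110111, weight = 5.
  m = 1101 → c = 111000, weight = 3.
  m = 0011 → c = 000011, weight = 2.
  m = 1011 → c = 001100, weight = 2.
  m = 0111 → c = 100110, weight = 3.
  m = 1111 → c = 101001, weight = 3.
Tally weights:
  weight 0: 1 codewords.
  weight 2: 4 codewords.
  weight 3: 6 codewords.
  weight 4: 3 codewords.
  weight 5: 2 codewords.
Minimum distance d = smallest w > 0 with A_w > 0 = 2.
Sanity: Σ A_w = 16 = 2^4 = 16 ✓.


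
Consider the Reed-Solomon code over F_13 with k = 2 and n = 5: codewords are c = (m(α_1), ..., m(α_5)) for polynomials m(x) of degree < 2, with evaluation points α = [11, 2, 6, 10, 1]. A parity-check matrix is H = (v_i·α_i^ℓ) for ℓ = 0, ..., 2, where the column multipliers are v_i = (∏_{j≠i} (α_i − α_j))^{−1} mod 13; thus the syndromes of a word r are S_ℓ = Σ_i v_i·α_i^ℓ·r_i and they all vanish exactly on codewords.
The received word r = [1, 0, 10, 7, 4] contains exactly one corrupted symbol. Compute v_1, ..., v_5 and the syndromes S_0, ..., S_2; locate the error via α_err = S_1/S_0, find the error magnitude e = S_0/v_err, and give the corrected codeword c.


S = (3, 7, 12), error at position 1, error magnitude e = 11, c = [3, 0, 10, 7, 4].

Step 1: column multipliers v_i = (∏_{j≠i}(α_i − α_j))^{−1} mod 13.
  i = 1 (α = 11): (11−2)(11−6)(11−10)(11−1) = 9·5·1·10 = 450 ≡ 8, so v_1 = 8^{−1} = 5 (mod 13).
  i = 2 (α = 2): (2−11)(2−6)(2−10)(2−1) = (−9)·(−4)·(−8)·1 = −288 ≡ 11, so v_2 = 11^{−1} = 6 (mod 13).
  i = 3 (α = 6): (6−11)(6−2)(6−10)(6−1) = (−5)·4·(−4)·5 = 400 ≡ 10, so v_3 = 10^{−1} = 4 (mod 13).
  i = 4 (α = 10): (10−11)(10−2)(10−6)(10−1) = (−1)·8·4·9 = −288 ≡ 11, so v_4 = 11^{−1} = 6 (mod 13).
  i = 5 (α = 1): (1−11)(1−2)(1−6)(1−10) = (−10)·(−1)·(−5)·(−9) = 450 ≡ 8, so v_5 = 8^{−1} = 5 (mod 13).
  v = [5, 6, 4, 6, 5].
Step 2: syndromes of r = [1, 0, 10, 7, 4] (all sums mod 13).
  S_0 = Σ v_i r_i = 5·1 + 6·0 + 4·10 + 6·7 + 5·4 = 107 ≡ 3.
  S_1 = Σ v_i α_i r_i = 5·11·1 + 6·2·0 + 4·6·10 + 6·10·7 + 5·1·4 = 735 ≡ 7.
  α_i^2 mod 13 = [4, 4, 10, 9, 1].
  S_2 = Σ v_i α_i^2 r_i = 5·4·1 + 6·4·0 + 4·10·10 + 6·9·7 + 5·1·4 = 818 ≡ 12.
  S = (3, 7, 12) ≠ 0, so r is not a codeword (an error is present).
Step 3: locate the error. For a single error e at position i, S_ℓ = v_i·e·α_i^ℓ, so α_err = S_1/S_0.
  S_0^{−1} = 3^{−1} = 9 (mod 13), so α_err = 7·9 = 63 ≡ 11 = α_1. Error position i = 1.
  Consistency check: S_2/S_1 = 12·2 = 24 ≡ 11 = α_err ✓ (single-error assumption holds).
Step 4: error magnitude e = S_0/v_1 = S_0·∏_{j≠1}(α_1 − α_j) = 3·8 = 24 ≡ 11 (mod 13).
Step 5: correct position 1: c_1 = r_1 − e = 1 − 11 ≡ 3 (mod 13). Hence c = [3, 0, 10, 7, 4].
  Check: interpolating c through the α_i gives m(x) = 8 + 9·x (degree < 2) with m(α_i) = c_i for every i, so c is indeed a codeword.


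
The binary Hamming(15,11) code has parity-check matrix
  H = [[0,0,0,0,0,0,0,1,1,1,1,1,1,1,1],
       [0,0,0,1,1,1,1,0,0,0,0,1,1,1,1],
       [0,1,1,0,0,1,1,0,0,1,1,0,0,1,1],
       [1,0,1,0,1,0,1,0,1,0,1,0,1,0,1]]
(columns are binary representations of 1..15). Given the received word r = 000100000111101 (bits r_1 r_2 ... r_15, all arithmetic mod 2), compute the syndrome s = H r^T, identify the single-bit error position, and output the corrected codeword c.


s = (1, 0, 1, 1)^T, error position = 11, corrected codeword c = 000100000101101

Compute s = H r^T mod 2 one row at a time:
  s_1 = 0 + 0 + 1 + 1 + 1 + 1 + 0 + 1 = 5 ≡ 1 (mod 2).
  s_2 = 1 + 0 + 0 + 0 + 1 + 1 + 0 + 1 = 4 ≡ 0 (mod 2).
  s_3 = 0 + 0 + 0 + 0 + 1 + 1 + 0 + 1 = 3 ≡ 1 (mod 2).
  s_4 = 0 + 0 + 0 + 0 + 0 + 1 + 1 + 1 = 3 ≡ 1 (mod 2).
s = (1, 0, 1, 1)^T — this equals column 11 of H (binary 1011), so error is at position 11.
Correct: flip bit 11 of r = 000100000111101 to get c = 000100000101101.


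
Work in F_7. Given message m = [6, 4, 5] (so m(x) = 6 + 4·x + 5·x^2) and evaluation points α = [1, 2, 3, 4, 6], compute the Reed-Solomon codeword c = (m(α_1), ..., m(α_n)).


c = [1, 6, 0, 4, 0]

Message polynomial: m(x) = 6 + 4·x + 5·x^2 (mod 7).
For each evaluation point α_i, compute m(α_i) mod 7:
  α_1 = 1: Horner steps 5 → 2 → 1, so m(1) = 1.
  α_2 = 2: Horner steps 5 → 0 → 6, so m(2) = 6.
  α_3 = 3: Horner steps 5 → 5 → 0, so m(3) = 0.
  α_4 = 4: Horner steps 5 → 3 → 4, so m(4) = 4.
  α_5 = 6: Horner steps 5 → 6 → 0, so m(6) = 0.
Codeword c = [1, 6, 0, 4, 0] ∈ F_7^5.


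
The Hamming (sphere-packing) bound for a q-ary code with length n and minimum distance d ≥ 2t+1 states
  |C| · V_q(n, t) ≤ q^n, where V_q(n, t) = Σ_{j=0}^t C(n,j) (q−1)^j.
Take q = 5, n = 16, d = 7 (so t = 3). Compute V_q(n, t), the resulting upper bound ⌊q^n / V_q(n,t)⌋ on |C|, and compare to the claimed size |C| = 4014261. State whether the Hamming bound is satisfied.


V_q(n, t) = 37825, q^n = 152587890625, Hamming bound = 4034048, |C| = 4014261 ≤ bound (satisfied).

Step 1: Compute V_q(n, t) = Σ_{j=0}^3 C(n, j) (q−1)^j.
  j = 0: C(16,0)·(4)^0 = 1·1 = 1.
  j = 1: C(16,1)·(4)^1 = 16·4 = 64.
  j = 2: C(16,2)·(4)^2 = 120·16 = 1920.
  j = 3: C(16,3)·(4)^3 = 560·64 = 35840.
  V_q(n, t) = 1 + 64 + 1920 + 35840 = 37825.
Step 2: q^n = 5^16 = 152587890625.
Step 3: Hamming bound ⌊q^n / V_q(n,t)⌋ = ⌊152587890625/37825⌋ = 4034048.
Step 4: Compare |C| = 4014261 to 4034048: satisfied.
The claimed |C| lies below the Hamming bound.


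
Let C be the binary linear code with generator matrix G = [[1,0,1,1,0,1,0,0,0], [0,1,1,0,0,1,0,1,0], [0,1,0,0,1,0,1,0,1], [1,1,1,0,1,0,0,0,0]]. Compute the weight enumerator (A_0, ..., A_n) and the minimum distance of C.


Weight distribution: A_0 = 1, A_4 = 10, A_6 = 4, A_8 = 1. Minimum distance d = 4.

Enumerate all 2^4 = 16 messages m ∈ F_2^4.
For each, compute codeword c = mG in F_2^9, then tally its weight.
  m = 0000 → c = 000000000, weight = 0.
  m = 1000 → c = 101101000, weight = 4.
  m = 0100 → c = 011001010, weight = 4.
  m = 1100 → c = 110100010, weight = 4.
  m = 0010 → c = 010010101, weight = 4.
  m = 1010 → c = 111111101, weight = 8.
  m = 0110 → c = 001011111, weight = 6.
  m = 1110 → c = 100110111, weight = 6.
  m = 0001 → c = 111010000, weight = 4.
  m = 1001 → c = 010111000, weight = 4.
  m = 0101 → c = 100011010, weight = 4.
  m = 1101 → c = 001110010, weight = 4.
  m = 0011 → c = 101000101, weight = 4.
  m = 1011 → c = 000101101, weight = 4.
  m = 0111 → c = 110001111, weight = 6.
  m = 1111 → c = 011100111, weight = 6.
Tally weights:
  weight 0: 1 codewords.
  weight 4: 10 codewords.
  weight 6: 4 codewords.
  weight 8: 1 codewords.
Minimum distance d = smallest w > 0 with A_w > 0 = 4.
Sanity: Σ A_w = 16 = 2^4 = 16 ✓.


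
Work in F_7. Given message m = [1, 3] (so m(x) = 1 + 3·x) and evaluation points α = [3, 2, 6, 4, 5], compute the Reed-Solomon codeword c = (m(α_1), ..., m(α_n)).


c = [3, 0, 5, 6, 2]

Message polynomial: m(x) = 1 + 3·x (mod 7).
For each evaluation point α_i, compute m(α_i) mod 7:
  α_1 = 3: Horner steps 3 → 3, so m(3) = 3.
  α_2 = 2: Horner steps 3 → 0, so m(2) = 0.
  α_3 = 6: Horner steps 3 → 5, so m(6) = 5.
  α_4 = 4: Horner steps 3 → 6, so m(4) = 6.
  α_5 = 5: Horner steps 3 → 2, so m(5) = 2.
Codeword c = [3, 0, 5, 6, 2] ∈ F_7^5.


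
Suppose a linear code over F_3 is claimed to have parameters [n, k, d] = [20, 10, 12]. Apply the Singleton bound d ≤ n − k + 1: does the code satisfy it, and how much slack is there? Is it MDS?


Singleton RHS = n − k + 1 = 11, slack = -1, bound violated (no such code; not MDS).

Singleton bound: d ≤ n − k + 1.
Here n = 20, k = 10, so n − k + 1 = 11.
Given d = 12, check d ≤ 11: NO.
Slack = (n − k + 1) − d = -1.
The slack is negative: d = 12 exceeds n − k + 1 = 11 by 1, so the Singleton bound is violated and no linear [20, 10, 12]_3 code can exist. In particular it is not MDS (MDS requires d = n − k + 1 exactly).
Description: the claimed parameters are [20, 10, 12]_3; such a code would be impossible (violates the Singleton bound).


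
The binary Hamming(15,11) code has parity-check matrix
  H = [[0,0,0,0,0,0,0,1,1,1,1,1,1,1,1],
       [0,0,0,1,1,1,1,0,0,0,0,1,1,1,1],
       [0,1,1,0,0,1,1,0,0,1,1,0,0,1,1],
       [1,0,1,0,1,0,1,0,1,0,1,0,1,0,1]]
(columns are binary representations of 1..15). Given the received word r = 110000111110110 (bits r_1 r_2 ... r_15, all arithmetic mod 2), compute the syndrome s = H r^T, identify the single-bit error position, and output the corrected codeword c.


s = (0, 1, 1, 1)^T, error position = 7, corrected codeword c = 110000011110110

Compute s = H r^T mod 2 one row at a time:
  s_1 = 1 + 1 + 1 + 1 + 0 + 1 + 1 + 0 = 6 ≡ 0 (mod 2).
  s_2 = 0 + 0 + 0 + 1 + 0 + 1 + 1 + 0 = 3 ≡ 1 (mod 2).
  s_3 = 1 + 0 + 0 + 1 + 1 + 1 + 1 + 0 = 5 ≡ 1 (mod 2).
  s_4 = 1 + 0 + 0 + 1 + 1 + 1 + 1 + 0 = 5 ≡ 1 (mod 2).
s = (0, 1, 1, 1)^T — this equals column 7 of H (binary 0111), so error is at position 7.
Correct: flip bit 7 of r = 110000111110110 to get c = 110000011110110.


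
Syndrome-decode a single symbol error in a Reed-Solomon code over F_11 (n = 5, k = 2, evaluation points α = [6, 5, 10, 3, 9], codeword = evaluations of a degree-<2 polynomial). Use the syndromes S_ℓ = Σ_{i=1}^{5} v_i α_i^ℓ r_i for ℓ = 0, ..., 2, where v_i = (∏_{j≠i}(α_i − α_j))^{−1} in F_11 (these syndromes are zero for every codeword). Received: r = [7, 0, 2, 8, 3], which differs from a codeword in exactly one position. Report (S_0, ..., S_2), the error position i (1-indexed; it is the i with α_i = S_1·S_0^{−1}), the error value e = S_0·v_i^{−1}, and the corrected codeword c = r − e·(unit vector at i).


S = (6, 10, 2), error at position 5, error magnitude e = 8, c = [7, 0, 2, 8, 6].

Step 1: column multipliers v_i = (∏_{j≠i}(α_i − α_j))^{−1} mod 11.
  i = 1 (α = 6): (6−5)(6−10)(6−3)(6−9) = 1·(−4)·3·(−3) = 36 ≡ 3, so v_1 = 3^{−1} = 4 (mod 11).
  i = 2 (α = 5): (5−6)(5−10)(5−3)(5−9) = (−1)·(−5)·2·(−4) = −40 ≡ 4, so v_2 = 4^{−1} = 3 (mod 11).
  i = 3 (α = 10): (10−6)(10−5)(10−3)(10−9) = 4·5·7·1 = 140 ≡ 8, so v_3 = 8^{−1} = 7 (mod 11).
  i = 4 (α = 3): (3−6)(3−5)(3−10)(3−9) = (−3)·(−2)·(−7)·(−6) = 252 ≡ 10, so v_4 = 10^{−1} = 10 (mod 11).
  i = 5 (α = 9): (9−6)(9−5)(9−10)(9−3) = 3·4·(−1)·6 = −72 ≡ 5, so v_5 = 5^{−1} = 9 (mod 11).
  v = [4, 3, 7, 10, 9].
Step 2: syndromes of r = [7, 0, 2, 8, 3] (all sums mod 11).
  S_0 = Σ v_i r_i = 4·7 + 3·0 + 7·2 + 10·8 + 9·3 = 149 ≡ 6.
  S_1 = Σ v_i α_i r_i = 4·6·7 + 3·5·0 + 7·10·2 + 10·3·8 + 9·9·3 = 791 ≡ 10.
  α_i^2 mod 11 = [3, 3, 1, 9, 4].
  S_2 = Σ v_i α_i^2 r_i = 4·3·7 + 3·3·0 + 7·1·2 + 10·9·8 + 9·4·3 = 926 ≡ 2.
  S = (6, 10, 2) ≠ 0, so r is not a codeword (an error is present).
Step 3: locate the error. For a single error e at position i, S_ℓ = v_i·e·α_i^ℓ, so α_err = S_1/S_0.
  S_0^{−1} = 6^{−1} = 2 (mod 11), so α_err = 10·2 = 20 ≡ 9 = α_5. Error position i = 5.
  Consistency check: S_2/S_1 = 2·10 = 20 ≡ 9 = α_err ✓ (single-error assumption holds).
Step 4: error magnitude e = S_0/v_5 = S_0·∏_{j≠5}(α_5 − α_j) = 6·5 = 30 ≡ 8 (mod 11).
Step 5: correct position 5: c_5 = r_5 − e = 3 − 8 ≡ 6 (mod 11). Hence c = [7, 0, 2, 8, 6].
  Check: interpolating c through the α_i gives m(x) = 9 + 7·x (degree < 2) with m(α_i) = c_i for every i, so c is indeed a codeword.


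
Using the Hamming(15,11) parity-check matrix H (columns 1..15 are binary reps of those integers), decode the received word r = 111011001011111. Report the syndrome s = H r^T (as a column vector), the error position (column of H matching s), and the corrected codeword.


s = (0, 0, 0, 1)^T, error position = 1, corrected codeword c = 011011001011111

Compute s = H r^T mod 2 one row at a time:
  s_1 = 0 + 1 + 0 + 1 + 1 + 1 + 1 + 1 = 6 ≡ 0 (mod 2).
  s_2 = 0 + 1 + 1 + 0 + 1 + 1 + 1 + 1 = 6 ≡ 0 (mod 2).
  s_3 = 1 + 1 + 1 + 0 + 0 + 1 + 1 + 1 = 6 ≡ 0 (mod 2).
  s_4 = 1 + 1 + 1 + 0 + 1 + 1 + 1 + 1 = 7 ≡ 1 (mod 2).
s = (0, 0, 0, 1)^T — this equals column 1 of H (binary 0001), so error is at position 1.
Correct: flip bit 1 of r = 111011001011111 to get c = 011011001011111.


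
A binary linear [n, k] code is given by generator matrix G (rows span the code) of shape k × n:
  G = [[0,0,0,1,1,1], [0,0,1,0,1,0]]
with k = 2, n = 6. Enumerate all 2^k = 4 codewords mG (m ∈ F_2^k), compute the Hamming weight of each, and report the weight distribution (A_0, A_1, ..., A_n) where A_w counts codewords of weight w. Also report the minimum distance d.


Weight distribution: A_0 = 1, A_2 = 1, A_3 = 2. Minimum distance d = 2.

Enumerate all 2^2 = 4 messages m ∈ F_2^2.
For each, compute codeword c = mG in F_2^6, then tally its weight.
  m = 00 → c = 000000, weight = 0.
  m = 10 → c = 000111, weight = 3.
  m = 01 → c = 001010, weight = 2.
  m = 11 → c = 001101, weight = 3.
Tally weights:
  weight 0: 1 codewords.
  weight 2: 1 codewords.
  weight 3: 2 codewords.
Minimum distance d = smallest w > 0 with A_w > 0 = 2.
Sanity: Σ A_w = 4 = 2^2 = 4 ✓.


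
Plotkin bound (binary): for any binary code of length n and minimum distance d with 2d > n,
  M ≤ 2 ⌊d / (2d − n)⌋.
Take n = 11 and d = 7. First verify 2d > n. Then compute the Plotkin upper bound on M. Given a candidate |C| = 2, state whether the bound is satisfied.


Plotkin bound M ≤ 4; given |C| = 2 ≤ bound (satisfied).

Check applicability: 2d = 14, n = 11.
2d − n = 3 > 0, so Plotkin applies.
Compute d/(2d−n) = 7/3 ≈ 2.3333.
⌊d/(2d−n)⌋ = 2.
Plotkin bound: M ≤ 2·2 = 4.
Given |C| = 2, check: satisfied.
This |C| is below the Plotkin bound.


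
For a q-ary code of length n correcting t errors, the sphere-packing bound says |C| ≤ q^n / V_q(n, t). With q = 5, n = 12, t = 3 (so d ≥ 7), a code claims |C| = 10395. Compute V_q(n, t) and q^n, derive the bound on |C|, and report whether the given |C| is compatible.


V_q(n, t) = 15185, q^n = 244140625, Hamming bound = 16077, |C| = 10395 ≤ bound (satisfied).

Step 1: Compute V_q(n, t) = Σ_{j=0}^3 C(n, j) (q−1)^j.
  j = 0: C(12,0)·(4)^0 = 1·1 = 1.
  j = 1: C(12,1)·(4)^1 = 12·4 = 48.
  j = 2: C(12,2)·(4)^2 = 66·16 = 1056.
  j = 3: C(12,3)·(4)^3 = 220·64 = 14080.
  V_q(n, t) = 1 + 48 + 1056 + 14080 = 15185.
Step 2: q^n = 5^12 = 244140625.
Step 3: Hamming bound ⌊q^n / V_q(n,t)⌋ = ⌊244140625/15185⌋ = 16077.
Step 4: Compare |C| = 10395 to 16077: satisfied.
The claimed |C| lies below the Hamming bound.


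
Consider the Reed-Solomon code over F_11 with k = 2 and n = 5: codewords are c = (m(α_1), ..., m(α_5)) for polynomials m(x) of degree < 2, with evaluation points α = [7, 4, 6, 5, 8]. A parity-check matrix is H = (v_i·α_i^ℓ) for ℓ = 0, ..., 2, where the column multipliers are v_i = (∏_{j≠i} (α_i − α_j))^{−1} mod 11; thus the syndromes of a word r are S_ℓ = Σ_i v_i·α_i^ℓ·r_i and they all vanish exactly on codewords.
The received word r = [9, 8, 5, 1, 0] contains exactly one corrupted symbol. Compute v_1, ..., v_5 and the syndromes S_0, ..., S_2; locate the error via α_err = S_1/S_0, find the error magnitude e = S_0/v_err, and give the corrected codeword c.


S = (10, 3, 2), error at position 5, error magnitude e = 9, c = [9, 8, 5, 1, 2].

Step 1: column multipliers v_i = (∏_{j≠i}(α_i − α_j))^{−1} mod 11.
  i = 1 (α = 7): (7−4)(7−6)(7−5)(7−8) = 3·1·2·(−1) = −6 ≡ 5, so v_1 = 5^{−1} = 9 (mod 11).
  i = 2 (α = 4): (4−7)(4−6)(4−5)(4−8) = (−3)·(−2)·(−1)·(−4) = 24 ≡ 2, so v_2 = 2^{−1} = 6 (mod 11).
  i = 3 (α = 6): (6−7)(6−4)(6−5)(6−8) = (−1)·2·1·(−2) = 4 ≡ 4, so v_3 = 4^{−1} = 3 (mod 11).
  i = 4 (α = 5): (5−7)(5−4)(5−6)(5−8) = (−2)·1·(−1)·(−3) = −6 ≡ 5, so v_4 = 5^{−1} = 9 (mod 11).
  i = 5 (α = 8): (8−7)(8−4)(8−6)(8−5) = 1·4·2·3 = 24 ≡ 2, so v_5 = 2^{−1} = 6 (mod 11).
  v = [9, 6, 3, 9, 6].
Step 2: syndromes of r = [9, 8, 5, 1, 0] (all sums mod 11).
  S_0 = Σ v_i r_i = 9·9 + 6·8 + 3·5 + 9·1 + 6·0 = 153 ≡ 10.
  S_1 = Σ v_i α_i r_i = 9·7·9 + 6·4·8 + 3·6·5 + 9·5·1 + 6·8·0 = 894 ≡ 3.
  α_i^2 mod 11 = [5, 5, 3, 3, 9].
  S_2 = Σ v_i α_i^2 r_i = 9·5·9 + 6·5·8 + 3·3·5 + 9·3·1 + 6·9·0 = 717 ≡ 2.
  S = (10, 3, 2) ≠ 0, so r is not a codeword (an error is present).
Step 3: locate the error. For a single error e at position i, S_ℓ = v_i·e·α_i^ℓ, so α_err = S_1/S_0.
  S_0^{−1} = 10^{−1} = 10 (mod 11), so α_err = 3·10 = 30 ≡ 8 = α_5. Error position i = 5.
  Consistency check: S_2/S_1 = 2·4 = 8 ≡ 8 = α_err ✓ (single-error assumption holds).
Step 4: error magnitude e = S_0/v_5 = S_0·∏_{j≠5}(α_5 − α_j) = 10·2 = 20 ≡ 9 (mod 11).
Step 5: correct position 5: c_5 = r_5 − e = 0 − 9 ≡ 2 (mod 11). Hence c = [9, 8, 5, 1, 2].
  Check: interpolating c through the α_i gives m(x) = 3 + 4·x (degree < 2) with m(α_i) = c_i for every i, so c is indeed a codeword.


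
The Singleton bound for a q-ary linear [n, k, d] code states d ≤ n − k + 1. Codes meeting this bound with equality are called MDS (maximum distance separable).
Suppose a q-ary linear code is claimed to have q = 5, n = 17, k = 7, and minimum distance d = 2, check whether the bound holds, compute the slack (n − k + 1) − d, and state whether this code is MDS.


Singleton RHS = n − k + 1 = 11, slack = 9, bound satisfied, not MDS.

Singleton bound: d ≤ n − k + 1.
Here n = 17, k = 7, so n − k + 1 = 11.
Given d = 2, check d ≤ 11: YES.
Slack = (n − k + 1) − d = 9.
The code is NOT MDS (slack = 9 > 0).
Description: the claimed parameters are [17, 7, 2]_5; such a code would be non-MDS.


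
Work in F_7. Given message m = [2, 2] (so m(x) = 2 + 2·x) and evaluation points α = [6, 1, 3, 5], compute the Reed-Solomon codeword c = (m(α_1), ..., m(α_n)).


c = [0, 4, 1, 5]

Message polynomial: m(x) = 2 + 2·x (mod 7).
For each evaluation point α_i, compute m(α_i) mod 7:
  α_1 = 6: Horner steps 2 → 0, so m(6) = 0.
  α_2 = 1: Horner steps 2 → 4, so m(1) = 4.
  α_3 = 3: Horner steps 2 → 1, so m(3) = 1.
  α_4 = 5: Horner steps 2 → 5, so m(5) = 5.
Codeword c = [0, 4, 1, 5] ∈ F_7^4.


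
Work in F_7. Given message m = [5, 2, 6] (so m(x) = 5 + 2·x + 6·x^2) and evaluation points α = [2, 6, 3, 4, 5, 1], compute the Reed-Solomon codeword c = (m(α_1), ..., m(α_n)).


c = [5, 2, 2, 4, 4, 6]

Message polynomial: m(x) = 5 + 2·x + 6·x^2 (mod 7).
For each evaluation point α_i, compute m(α_i) mod 7:
  α_1 = 2: Horner steps 6 → 0 → 5, so m(2) = 5.
  α_2 = 6: Horner steps 6 → 3 → 2, so m(6) = 2.
  α_3 = 3: Horner steps 6 → 6 → 2, so m(3) = 2.
  α_4 = 4: Horner steps 6 → 5 → 4, so m(4) = 4.
  α_5 = 5: Horner steps 6 → 4 → 4, so m(5) = 4.
  α_6 = 1: Horner steps 6 → 1 → 6, so m(1) = 6.
Codeword c = [5, 2, 2, 4, 4, 6] ∈ F_7^6.


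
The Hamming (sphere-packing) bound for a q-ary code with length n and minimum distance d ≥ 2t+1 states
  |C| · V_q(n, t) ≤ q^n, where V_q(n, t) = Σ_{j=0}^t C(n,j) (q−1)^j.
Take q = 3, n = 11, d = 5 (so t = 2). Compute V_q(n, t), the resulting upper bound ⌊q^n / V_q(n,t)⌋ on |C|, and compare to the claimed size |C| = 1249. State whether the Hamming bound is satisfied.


V_q(n, t) = 243, q^n = 177147, Hamming bound = 729, |C| = 1249 > bound (violated).

Step 1: Compute V_q(n, t) = Σ_{j=0}^2 C(n, j) (q−1)^j.
  j = 0: C(11,0)·(2)^0 = 1·1 = 1.
  j = 1: C(11,1)·(2)^1 = 11·2 = 22.
  j = 2: C(11,2)·(2)^2 = 55·4 = 220.
  V_q(n, t) = 1 + 22 + 220 = 243.
Step 2: q^n = 3^11 = 177147.
Step 3: Hamming bound ⌊q^n / V_q(n,t)⌋ = ⌊177147/243⌋ = 729.
Step 4: Compare |C| = 1249 to 729: violated.
The claimed |C| lies above the Hamming bound, so no 3-ary code of length 11 with d ≥ 5 can have 1249 codewords.


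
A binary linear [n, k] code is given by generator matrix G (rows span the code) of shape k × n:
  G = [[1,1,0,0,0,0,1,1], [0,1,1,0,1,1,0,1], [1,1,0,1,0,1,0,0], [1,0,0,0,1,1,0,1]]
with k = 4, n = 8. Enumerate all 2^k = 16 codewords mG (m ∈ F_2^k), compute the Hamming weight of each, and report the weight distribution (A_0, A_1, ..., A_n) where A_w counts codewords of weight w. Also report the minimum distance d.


Weight distribution: A_0 = 1, A_3 = 3, A_4 = 7, A_5 = 4, A_7 = 1. Minimum distance d = 3.

Enumerate all 2^4 = 16 messages m ∈ F_2^4.
For each, compute codeword c = mG in F_2^8, then tally its weight.
  m = 0000 → c = 00000000, weight = 0.
  m = 1000 → c = 11000011, weight = 4.
  m = 0100 → c = 01101101, weight = 5.
  m = 1100 → c = 10101110, weight = 5.
  m = 0010 → c = 11010100, weight = 4.
  m = 1010 → c = 00010111, weight = 4.
  m = 0110 → c = 10111001, weight = 5.
  m = 1110 → c = 01111010, weight = 5.
  m = 0001 → c = 10001101, weight = 4.
  m = 1001 → c = 01001110, weight = 4.
  m = 0101 → c = 11100000, weight = 3.
  m = 1101 → c = 00100011, weight = 3.
  m = 0011 → c = 01011001, weight = 4.
  m = 1011 → c = 10011010, weight = 4.
  m = 0111 → c = 00110100, weight = 3.
  m = 1111 → c = 11110111, weight = 7.
Tally weights:
  weight 0: 1 codewords.
  weight 3: 3 codewords.
  weight 4: 7 codewords.
  weight 5: 4 codewords.
  weight 7: 1 codewords.
Minimum distance d = smallest w > 0 with A_w > 0 = 3.
Sanity: Σ A_w = 16 = 2^4 = 16 ✓.


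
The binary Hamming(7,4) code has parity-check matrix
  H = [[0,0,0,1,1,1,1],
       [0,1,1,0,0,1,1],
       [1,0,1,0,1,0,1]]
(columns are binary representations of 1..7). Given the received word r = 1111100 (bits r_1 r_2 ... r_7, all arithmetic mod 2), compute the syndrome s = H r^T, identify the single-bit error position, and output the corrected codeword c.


s = (0, 0, 1)^T, error position = 1, corrected codeword c = 0111100

Compute s = H r^T mod 2 one row at a time:
  s_1 = 1 + 1 + 0 + 0 = 2 ≡ 0 (mod 2).
  s_2 = 1 + 1 + 0 + 0 = 2 ≡ 0 (mod 2).
  s_3 = 1 + 1 + 1 + 0 = 3 ≡ 1 (mod 2).
s = (0, 0, 1)^T — this equals column 1 of H (binary 001), so error is at position 1.
Correct: flip bit 1 of r = 1111100 to get c = 0111100.


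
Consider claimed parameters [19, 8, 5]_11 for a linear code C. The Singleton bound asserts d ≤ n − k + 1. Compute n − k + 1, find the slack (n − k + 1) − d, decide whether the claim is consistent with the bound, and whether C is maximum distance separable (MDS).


Singleton RHS = n − k + 1 = 12, slack = 7, bound satisfied, not MDS.

Singleton bound: d ≤ n − k + 1.
Here n = 19, k = 8, so n − k + 1 = 12.
Given d = 5, check d ≤ 12: YES.
Slack = (n − k + 1) − d = 7.
The code is NOT MDS (slack = 7 > 0).
Description: the claimed parameters are [19, 8, 5]_11; such a code would be non-MDS.


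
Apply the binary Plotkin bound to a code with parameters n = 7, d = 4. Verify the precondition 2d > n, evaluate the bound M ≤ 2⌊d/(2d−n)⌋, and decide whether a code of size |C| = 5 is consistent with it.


Plotkin bound M ≤ 8; given |C| = 5 ≤ bound (satisfied).

Check applicability: 2d = 8, n = 7.
2d − n = 1 > 0, so Plotkin applies.
Compute d/(2d−n) = 4/1 ≈ 4.0000.
⌊d/(2d−n)⌋ = 4.
Plotkin bound: M ≤ 2·4 = 8.
Given |C| = 5, check: satisfied.
This |C| is below the Plotkin bound.


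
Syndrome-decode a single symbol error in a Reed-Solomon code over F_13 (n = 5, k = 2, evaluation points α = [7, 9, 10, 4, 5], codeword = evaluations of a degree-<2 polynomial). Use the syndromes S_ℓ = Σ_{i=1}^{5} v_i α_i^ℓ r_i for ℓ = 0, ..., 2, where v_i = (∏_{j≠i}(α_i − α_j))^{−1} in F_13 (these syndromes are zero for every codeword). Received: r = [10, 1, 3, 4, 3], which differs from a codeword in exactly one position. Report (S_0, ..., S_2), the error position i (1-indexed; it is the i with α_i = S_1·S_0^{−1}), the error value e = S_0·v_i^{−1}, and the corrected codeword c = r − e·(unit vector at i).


S = (3, 2, 10), error at position 5, error magnitude e = 10, c = [10, 1, 3, 4, 6].

Step 1: column multipliers v_i = (∏_{j≠i}(α_i − α_j))^{−1} mod 13.
  i = 1 (α = 7): (7−9)(7−10)(7−4)(7−5) = (−2)·(−3)·3·2 = 36 ≡ 10, so v_1 = 10^{−1} = 4 (mod 13).
  i = 2 (α = 9): (9−7)(9−10)(9−4)(9−5) = 2·(−1)·5·4 = −40 ≡ 12, so v_2 = 12^{−1} = 12 (mod 13).
  i = 3 (α = 10): (10−7)(10−9)(10−4)(10−5) = 3·1·6·5 = 90 ≡ 12, so v_3 = 12^{−1} = 12 (mod 13).
  i = 4 (α = 4): (4−7)(4−9)(4−10)(4−5) = (−3)·(−5)·(−6)·(−1) = 90 ≡ 12, so v_4 = 12^{−1} = 12 (mod 13).
  i = 5 (α = 5): (5−7)(5−9)(5−10)(5−4) = (−2)·(−4)·(−5)·1 = −40 ≡ 12, so v_5 = 12^{−1} = 12 (mod 13).
  v = [4, 12, 12, 12, 12].
Step 2: syndromes of r = [10, 1, 3, 4, 3] (all sums mod 13).
  S_0 = Σ v_i r_i = 4·10 + 12·1 + 12·3 + 12·4 + 12·3 = 172 ≡ 3.
  S_1 = Σ v_i α_i r_i = 4·7·10 + 12·9·1 + 12·10·3 + 12·4·4 + 12·5·3 = 1120 ≡ 2.
  α_i^2 mod 13 = [10, 3, 9, 3, 12].
  S_2 = Σ v_i α_i^2 r_i = 4·10·10 + 12·3·1 + 12·9·3 + 12·3·4 + 12·12·3 = 1336 ≡ 10.
  S = (3, 2, 10) ≠ 0, so r is not a codeword (an error is present).
Step 3: locate the error. For a single error e at position i, S_ℓ = v_i·e·α_i^ℓ, so α_err = S_1/S_0.
  S_0^{−1} = 3^{−1} = 9 (mod 13), so α_err = 2·9 = 18 ≡ 5 = α_5. Error position i = 5.
  Consistency check: S_2/S_1 = 10·7 = 70 ≡ 5 = α_err ✓ (single-error assumption holds).
Step 4: error magnitude e = S_0/v_5 = S_0·∏_{j≠5}(α_5 − α_j) = 3·12 = 36 ≡ 10 (mod 13).
Step 5: correct position 5: c_5 = r_5 − e = 3 − 10 ≡ 6 (mod 13). Hence c = [10, 1, 3, 4, 6].
  Check: interpolating c through the α_i gives m(x) = 9 + 2·x (degree < 2) with m(α_i) = c_i for every i, so c is indeed a codeword.


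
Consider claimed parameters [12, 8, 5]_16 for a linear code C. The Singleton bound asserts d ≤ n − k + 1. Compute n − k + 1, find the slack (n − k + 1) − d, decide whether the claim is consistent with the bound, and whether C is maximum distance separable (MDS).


Singleton RHS = n − k + 1 = 5, slack = 0, bound satisfied, MDS.

Singleton bound: d ≤ n − k + 1.
Here n = 12, k = 8, so n − k + 1 = 5.
Given d = 5, check d ≤ 5: YES.
Slack = (n − k + 1) − d = 0.
The code is MDS (slack = 0).
Description: the claimed parameters are [12, 8, 5]_16; such a code would be MDS (meets Singleton bound).


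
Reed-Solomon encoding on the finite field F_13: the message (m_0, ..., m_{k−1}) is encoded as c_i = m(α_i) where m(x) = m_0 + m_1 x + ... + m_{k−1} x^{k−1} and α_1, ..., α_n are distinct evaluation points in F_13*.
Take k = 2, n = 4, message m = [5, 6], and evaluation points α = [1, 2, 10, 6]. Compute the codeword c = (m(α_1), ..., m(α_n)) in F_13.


c = [11, 4, 0, 2]

Message polynomial: m(x) = 5 + 6·x (mod 13).
For each evaluation point α_i, compute m(α_i) mod 13:
  α_1 = 1: Horner steps 6 → 11, so m(1) = 11.
  α_2 = 2: Horner steps 6 → 4, so m(2) = 4.
  α_3 = 10: Horner steps 6 → 0, so m(10) = 0.
  α_4 = 6: Horner steps 6 → 2, so m(6) = 2.
Codeword c = [11, 4, 0, 2] ∈ F_13^4.


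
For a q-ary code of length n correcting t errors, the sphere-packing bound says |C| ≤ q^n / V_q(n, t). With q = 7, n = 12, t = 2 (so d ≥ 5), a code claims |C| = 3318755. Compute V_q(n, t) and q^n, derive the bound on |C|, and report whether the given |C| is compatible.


V_q(n, t) = 2449, q^n = 13841287201, Hamming bound = 5651811, |C| = 3318755 ≤ bound (satisfied).

Step 1: Compute V_q(n, t) = Σ_{j=0}^2 C(n, j) (q−1)^j.
  j = 0: C(12,0)·(6)^0 = 1·1 = 1.
  j = 1: C(12,1)·(6)^1 = 12·6 = 72.
  j = 2: C(12,2)·(6)^2 = 66·36 = 2376.
  V_q(n, t) = 1 + 72 + 2376 = 2449.
Step 2: q^n = 7^12 = 13841287201.
Step 3: Hamming bound ⌊q^n / V_q(n,t)⌋ = ⌊13841287201/2449⌋ = 5651811.
Step 4: Compare |C| = 3318755 to 5651811: satisfied.
The claimed |C| lies below the Hamming bound.


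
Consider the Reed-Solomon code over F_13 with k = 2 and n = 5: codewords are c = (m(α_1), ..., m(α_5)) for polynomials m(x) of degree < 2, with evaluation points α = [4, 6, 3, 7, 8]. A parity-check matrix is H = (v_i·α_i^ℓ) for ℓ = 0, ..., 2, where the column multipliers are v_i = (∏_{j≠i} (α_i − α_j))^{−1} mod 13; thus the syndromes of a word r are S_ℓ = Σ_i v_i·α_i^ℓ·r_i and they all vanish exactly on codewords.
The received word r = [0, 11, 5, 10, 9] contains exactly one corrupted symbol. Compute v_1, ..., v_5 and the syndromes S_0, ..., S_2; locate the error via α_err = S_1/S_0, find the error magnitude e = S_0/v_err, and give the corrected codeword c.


S = (7, 8, 11), error at position 3, error magnitude e = 4, c = [0, 11, 1, 10, 9].

Step 1: column multipliers v_i = (∏_{j≠i}(α_i − α_j))^{−1} mod 13.
  i = 1 (α = 4): (4−6)(4−3)(4−7)(4−8) = (−2)·1·(−3)·(−4) = −24 ≡ 2, so v_1 = 2^{−1} = 7 (mod 13).
  i = 2 (α = 6): (6−4)(6−3)(6−7)(6−8) = 2·3·(−1)·(−2) = 12 ≡ 12, so v_2 = 12^{−1} = 12 (mod 13).
  i = 3 (α = 3): (3−4)(3−6)(3−7)(3−8) = (−1)·(−3)·(−4)·(−5) = 60 ≡ 8, so v_3 = 8^{−1} = 5 (mod 13).
  i = 4 (α = 7): (7−4)(7−6)(7−3)(7−8) = 3·1·4·(−1) = −12 ≡ 1, so v_4 = 1^{−1} = 1 (mod 13).
  i = 5 (α = 8): (8−4)(8−6)(8−3)(8−7) = 4·2·5·1 = 40 ≡ 1, so v_5 = 1^{−1} = 1 (mod 13).
  v = [7, 12, 5, 1, 1].
Step 2: syndromes of r = [0, 11, 5, 10, 9] (all sums mod 13).
  S_0 = Σ v_i r_i = 7·0 + 12·11 + 5·5 + 1·10 + 1·9 = 176 ≡ 7.
  S_1 = Σ v_i α_i r_i = 7·4·0 + 12·6·11 + 5·3·5 + 1·7·10 + 1·8·9 = 1009 ≡ 8.
  α_i^2 mod 13 = [3, 10, 9, 10, 12].
  S_2 = Σ v_i α_i^2 r_i = 7·3·0 + 12·10·11 + 5·9·5 + 1·10·10 + 1·12·9 = 1753 ≡ 11.
  S = (7, 8, 11) ≠ 0, so r is not a codeword (an error is present).
Step 3: locate the error. For a single error e at position i, S_ℓ = v_i·e·α_i^ℓ, so α_err = S_1/S_0.
  S_0^{−1} = 7^{−1} = 2 (mod 13), so α_err = 8·2 = 16 ≡ 3 = α_3. Error position i = 3.
  Consistency check: S_2/S_1 = 11·5 = 55 ≡ 3 = α_err ✓ (single-error assumption holds).
Step 4: error magnitude e = S_0/v_3 = S_0·∏_{j≠3}(α_3 − α_j) = 7·8 = 56 ≡ 4 (mod 13).
Step 5: correct position 3: c_3 = r_3 − e = 5 − 4 ≡ 1 (mod 13). Hence c = [0, 11, 1, 10, 9].
  Check: interpolating c through the α_i gives m(x) = 4 + 12·x (degree < 2) with m(α_i) = c_i for every i, so c is indeed a codeword.
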